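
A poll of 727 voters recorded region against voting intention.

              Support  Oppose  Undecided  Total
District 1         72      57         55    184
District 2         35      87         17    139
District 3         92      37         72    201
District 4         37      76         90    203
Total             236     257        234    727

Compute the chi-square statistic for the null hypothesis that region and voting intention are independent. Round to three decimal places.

Grand total N = 727.
Expected counts (row total × column total / N):
  District 1, Support: 184×236/727 = 59.73040
  District 1, Oppose: 184×257/727 = 65.04539
  District 1, Undecided: 184×234/727 = 59.22421
  District 2, Support: 139×236/727 = 45.12242
  District 2, Oppose: 139×257/727 = 49.13755
  District 2, Undecided: 139×234/727 = 44.74003
  District 3, Support: 201×236/727 = 65.24897
  District 3, Oppose: 201×257/727 = 71.05502
  District 3, Undecided: 201×234/727 = 64.69601
  District 4, Support: 203×236/727 = 65.89821
  District 4, Oppose: 203×257/727 = 71.76204
  District 4, Undecided: 203×234/727 = 65.33975
Contributions (O − E)²/E:
  (72 − 59.73040)²/59.73040 = 2.5204
  (57 − 65.04539)²/65.04539 = 0.9951
  (55 − 59.22421)²/59.22421 = 0.3013
  (35 − 45.12242)²/45.12242 = 2.2708
  (87 − 49.13755)²/49.13755 = 29.1745
  (17 − 44.74003)²/44.74003 = 17.1996
  (92 − 65.24897)²/65.24897 = 10.9675
  (37 − 71.05502)²/71.05502 = 16.3218
  (72 − 64.69601)²/64.69601 = 0.8246
  (37 − 65.89821)²/65.89821 = 12.6727
  (76 − 71.76204)²/71.76204 = 0.2503
  (90 − 65.33975)²/65.33975 = 9.3072
χ² = 2.5204 + 0.9951 + 0.3013 + 2.2708 + 29.1745 + 17.1996 + 10.9675 + 16.3218 + 0.8246 + 12.6727 + 0.2503 + 9.3072 = 102.806

102.806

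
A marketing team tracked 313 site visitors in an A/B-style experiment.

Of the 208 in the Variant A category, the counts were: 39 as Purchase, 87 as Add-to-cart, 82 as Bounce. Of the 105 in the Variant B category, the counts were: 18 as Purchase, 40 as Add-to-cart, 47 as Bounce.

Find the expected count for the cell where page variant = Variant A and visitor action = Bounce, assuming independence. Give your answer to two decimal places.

85.73

Row total (Variant A) = 208; column total (Bounce) = 129; grand total N = 313.
Expected count = (row total × column total) / N = 208 × 129 / 313 = 85.73.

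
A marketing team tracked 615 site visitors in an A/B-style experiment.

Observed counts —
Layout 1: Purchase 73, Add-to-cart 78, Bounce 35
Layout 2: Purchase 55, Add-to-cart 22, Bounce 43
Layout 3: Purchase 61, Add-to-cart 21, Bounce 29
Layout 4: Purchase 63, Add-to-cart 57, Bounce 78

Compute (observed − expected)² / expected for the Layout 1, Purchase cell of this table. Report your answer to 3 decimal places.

0.136

Row total (Layout 1) = 186; column total (Purchase) = 252; N = 615.
Expected count E = 186 × 252 / 615 = 76.2146.
Contribution = (O − E)²/E = (73 − 76.2146)² / 76.2146 = 0.136.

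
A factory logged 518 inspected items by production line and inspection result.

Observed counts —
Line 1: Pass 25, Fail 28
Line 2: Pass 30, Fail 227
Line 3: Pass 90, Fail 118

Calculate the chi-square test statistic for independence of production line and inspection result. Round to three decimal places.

67.709

Row totals: 53, 257, 208. Column totals: 145, 373. Grand total N = 518.
Expected counts (row total × column total / N):
  Line 1, Pass: 53×145/518 = 14.8359
  Line 1, Fail: 53×373/518 = 38.1641
  Line 2, Pass: 257×145/518 = 71.9402
  Line 2, Fail: 257×373/518 = 185.0598
  Line 3, Pass: 208×145/518 = 58.2239
  Line 3, Fail: 208×373/518 = 149.7761
Contributions (O − E)²/E:
  (25 − 14.8359)²/14.8359 = 6.9634
  (28 − 38.1641)²/38.1641 = 2.7070
  (30 − 71.9402)²/71.9402 = 24.4506
  (227 − 185.0598)²/185.0598 = 9.5049
  (90 − 58.2239)²/58.2239 = 17.3420
  (118 − 149.7761)²/149.7761 = 6.7415
χ² = 6.9634 + 2.7070 + 24.4506 + 9.5049 + 17.3420 + 6.7415 = 67.709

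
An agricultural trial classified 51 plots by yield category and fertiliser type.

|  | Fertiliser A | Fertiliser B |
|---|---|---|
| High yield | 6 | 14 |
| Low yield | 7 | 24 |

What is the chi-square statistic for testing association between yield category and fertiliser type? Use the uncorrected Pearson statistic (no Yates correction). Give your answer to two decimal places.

0.35

Row totals: 20, 31. Column totals: 13, 38. Grand total N = 51.
Expected counts (row total × column total / N):
  High yield, Fertiliser A: 20×13/51 = 5.098
  High yield, Fertiliser B: 20×38/51 = 14.902
  Low yield, Fertiliser A: 31×13/51 = 7.902
  Low yield, Fertiliser B: 31×38/51 = 23.098
Contributions (O − E)²/E:
  (6 − 5.098)²/5.098 = 0.1596
  (14 − 14.902)²/14.902 = 0.0546
  (7 − 7.902)²/7.902 = 0.1030
  (24 − 23.098)²/23.098 = 0.0352
χ² = 0.1596 + 0.0546 + 0.1030 + 0.0352 = 0.35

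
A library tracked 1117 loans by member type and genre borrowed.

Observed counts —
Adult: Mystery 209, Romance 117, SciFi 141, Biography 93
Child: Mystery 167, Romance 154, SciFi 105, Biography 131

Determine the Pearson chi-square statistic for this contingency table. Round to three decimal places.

21.450

Row totals: 560, 557. Column totals: 376, 271, 246, 224. Grand total N = 1117.
Expected counts (row total × column total / N):
  Adult, Mystery: 560×376/1117 = 188.5049
  Adult, Romance: 560×271/1117 = 135.8639
  Adult, SciFi: 560×246/1117 = 123.3303
  Adult, Biography: 560×224/1117 = 112.3008
  Child, Mystery: 557×376/1117 = 187.4951
  Child, Romance: 557×271/1117 = 135.1361
  Child, SciFi: 557×246/1117 = 122.6697
  Child, Biography: 557×224/1117 = 111.6992
Contributions (O − E)²/E:
  (209 − 188.5049)²/188.5049 = 2.2283
  (117 − 135.8639)²/135.8639 = 2.6191
  (141 − 123.3303)²/123.3303 = 2.5316
  (93 − 112.3008)²/112.3008 = 3.3172
  (167 − 187.4951)²/187.4951 = 2.2403
  (154 − 135.1361)²/135.1361 = 2.6332
  (105 − 122.6697)²/122.6697 = 2.5452
  (131 − 111.6992)²/111.6992 = 3.3350
χ² = 2.2283 + 2.6191 + 2.5316 + 3.3172 + 2.2403 + 2.6332 + 2.5452 + 3.3350 = 21.450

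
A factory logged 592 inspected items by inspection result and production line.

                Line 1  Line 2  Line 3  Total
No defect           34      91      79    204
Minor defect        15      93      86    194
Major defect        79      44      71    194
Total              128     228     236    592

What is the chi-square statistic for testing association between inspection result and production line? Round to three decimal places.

72.984

Grand total N = 592.
Expected counts (row total × column total / N):
  No defect, Line 1: 204×128/592 = 44.1081
  No defect, Line 2: 204×228/592 = 78.5676
  No defect, Line 3: 204×236/592 = 81.3243
  Minor defect, Line 1: 194×128/592 = 41.9459
  Minor defect, Line 2: 194×228/592 = 74.7162
  Minor defect, Line 3: 194×236/592 = 77.3378
  Major defect, Line 1: 194×128/592 = 41.9459
  Major defect, Line 2: 194×228/592 = 74.7162
  Major defect, Line 3: 194×236/592 = 77.3378
Contributions (O − E)²/E:
  (34 − 44.1081)²/44.1081 = 2.3164
  (91 − 78.5676)²/78.5676 = 1.9673
  (79 − 81.3243)²/81.3243 = 0.0664
  (15 − 41.9459)²/41.9459 = 17.3100
  (93 − 74.7162)²/74.7162 = 4.4742
  (86 − 77.3378)²/77.3378 = 0.9702
  (79 − 41.9459)²/41.9459 = 32.7328
  (44 − 74.7162)²/74.7162 = 12.6276
  (71 − 77.3378)²/77.3378 = 0.5194
χ² = 2.3164 + 1.9673 + 0.0664 + 17.3100 + 4.4742 + 0.9702 + 32.7328 + 12.6276 + 0.5194 = 72.984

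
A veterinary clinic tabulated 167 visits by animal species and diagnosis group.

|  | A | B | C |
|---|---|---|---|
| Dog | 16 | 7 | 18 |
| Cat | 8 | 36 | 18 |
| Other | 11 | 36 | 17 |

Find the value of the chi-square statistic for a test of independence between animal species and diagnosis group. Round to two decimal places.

21.85

Row totals: 41, 62, 64. Column totals: 35, 79, 53. Grand total N = 167.
Expected counts (row total × column total / N):
  Dog, A: 41×35/167 = 8.5928
  Dog, B: 41×79/167 = 19.3952
  Dog, C: 41×53/167 = 13.0120
  Cat, A: 62×35/167 = 12.9940
  Cat, B: 62×79/167 = 29.3293
  Cat, C: 62×53/167 = 19.6766
  Other, A: 64×35/167 = 13.4132
  Other, B: 64×79/167 = 30.2754
  Other, C: 64×53/167 = 20.3114
Contributions (O − E)²/E:
  (16 − 8.5928)²/8.5928 = 6.3852
  (7 − 19.3952)²/19.3952 = 7.9216
  (18 − 13.0120)²/13.0120 = 1.9121
  (8 − 12.9940)²/12.9940 = 1.9194
  (36 − 29.3293)²/29.3293 = 1.5172
  (18 − 19.6766)²/19.6766 = 0.1429
  (11 − 13.4132)²/13.4132 = 0.4342
  (36 − 30.2754)²/30.2754 = 1.0824
  (17 − 20.3114)²/20.3114 = 0.5399
χ² = 6.3852 + 7.9216 + 1.9121 + 1.9194 + 1.5172 + 0.1429 + 0.4342 + 1.0824 + 0.5399 = 21.85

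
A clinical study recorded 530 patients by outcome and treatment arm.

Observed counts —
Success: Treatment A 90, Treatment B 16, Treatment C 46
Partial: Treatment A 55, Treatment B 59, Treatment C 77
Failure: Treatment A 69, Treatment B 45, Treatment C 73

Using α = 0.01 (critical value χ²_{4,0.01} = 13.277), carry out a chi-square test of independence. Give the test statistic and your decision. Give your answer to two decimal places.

38.66; reject H₀

Row totals: 152, 191, 187. Column totals: 214, 120, 196. Grand total N = 530.
Expected counts (row total × column total / N):
  Success, Treatment A: 152×214/530 = 61.3736
  Success, Treatment B: 152×120/530 = 34.4151
  Success, Treatment C: 152×196/530 = 56.2113
  Partial, Treatment A: 191×214/530 = 77.1208
  Partial, Treatment B: 191×120/530 = 43.2453
  Partial, Treatment C: 191×196/530 = 70.6340
  Failure, Treatment A: 187×214/530 = 75.5057
  Failure, Treatment B: 187×120/530 = 42.3396
  Failure, Treatment C: 187×196/530 = 69.1547
Contributions (O − E)²/E:
  (90 − 61.3736)²/61.3736 = 13.3522
  (16 − 34.4151)²/34.4151 = 9.8537
  (46 − 56.2113)²/56.2113 = 1.8550
  (55 − 77.1208)²/77.1208 = 6.3450
  (59 − 43.2453)²/43.2453 = 5.7396
  (77 − 70.6340)²/70.6340 = 0.5737
  (69 − 75.5057)²/75.5057 = 0.5605
  (45 − 42.3396)²/42.3396 = 0.1672
  (73 − 69.1547)²/69.1547 = 0.2138
χ² = 13.3522 + 9.8537 + 1.8550 + 6.3450 + 5.7396 + 0.5737 + 0.5605 + 0.1672 + 0.2138 = 38.66
df = (3−1)(3−1) = 4. Since 38.66 > 13.277, reject the null hypothesis of independence at α = 0.01.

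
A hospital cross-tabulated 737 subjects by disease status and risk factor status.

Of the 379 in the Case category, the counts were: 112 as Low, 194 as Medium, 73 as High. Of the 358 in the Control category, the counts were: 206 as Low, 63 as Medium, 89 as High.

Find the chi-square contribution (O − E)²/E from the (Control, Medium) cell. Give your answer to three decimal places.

Row total (Control) = 358; column total (Medium) = 257; N = 737.
Expected count E = 358 × 257 / 737 = 124.8385.
Contribution = (O − E)²/E = (63 − 124.8385)² / 124.8385 = 30.632.

30.632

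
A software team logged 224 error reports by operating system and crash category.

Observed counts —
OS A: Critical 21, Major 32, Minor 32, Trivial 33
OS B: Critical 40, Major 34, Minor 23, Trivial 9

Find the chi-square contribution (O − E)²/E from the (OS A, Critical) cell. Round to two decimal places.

Row total (OS A) = 118; column total (Critical) = 61; N = 224.
Expected count E = 118 × 61 / 224 = 32.134.
Contribution = (O − E)²/E = (21 − 32.134)² / 32.134 = 3.86.

3.86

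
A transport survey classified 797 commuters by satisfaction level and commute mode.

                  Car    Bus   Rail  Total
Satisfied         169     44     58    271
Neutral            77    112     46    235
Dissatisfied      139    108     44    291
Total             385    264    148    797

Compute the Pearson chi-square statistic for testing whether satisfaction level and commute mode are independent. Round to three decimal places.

Grand total N = 797.
Expected counts (row total × column total / N):
  Satisfied, Car: 271×385/797 = 130.9097
  Satisfied, Bus: 271×264/797 = 89.7666
  Satisfied, Rail: 271×148/797 = 50.3237
  Neutral, Car: 235×385/797 = 113.5194
  Neutral, Bus: 235×264/797 = 77.8419
  Neutral, Rail: 235×148/797 = 43.6386
  Dissatisfied, Car: 291×385/797 = 140.5709
  Dissatisfied, Bus: 291×264/797 = 96.3915
  Dissatisfied, Rail: 291×148/797 = 54.0376
Contributions (O − E)²/E:
  (169 − 130.9097)²/130.9097 = 11.0830
  (44 − 89.7666)²/89.7666 = 23.3336
  (58 − 50.3237)²/50.3237 = 1.1709
  (77 − 113.5194)²/113.5194 = 11.7484
  (112 − 77.8419)²/77.8419 = 14.9890
  (46 − 43.6386)²/43.6386 = 0.1278
  (139 − 140.5709)²/140.5709 = 0.0176
  (108 − 96.3915)²/96.3915 = 1.3980
  (44 − 54.0376)²/54.0376 = 1.8645
χ² = 11.0830 + 23.3336 + 1.1709 + 11.7484 + 14.9890 + 0.1278 + 0.0176 + 1.3980 + 1.8645 = 65.733

65.733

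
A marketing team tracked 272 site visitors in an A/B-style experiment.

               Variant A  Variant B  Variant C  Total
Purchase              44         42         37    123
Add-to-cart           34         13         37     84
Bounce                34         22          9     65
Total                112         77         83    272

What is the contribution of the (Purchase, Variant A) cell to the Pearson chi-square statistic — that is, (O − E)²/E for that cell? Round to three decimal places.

0.872

Row total (Purchase) = 123; column total (Variant A) = 112; N = 272.
Expected count E = 123 × 112 / 272 = 50.6471.
Contribution = (O − E)²/E = (44 − 50.6471)² / 50.6471 = 0.872.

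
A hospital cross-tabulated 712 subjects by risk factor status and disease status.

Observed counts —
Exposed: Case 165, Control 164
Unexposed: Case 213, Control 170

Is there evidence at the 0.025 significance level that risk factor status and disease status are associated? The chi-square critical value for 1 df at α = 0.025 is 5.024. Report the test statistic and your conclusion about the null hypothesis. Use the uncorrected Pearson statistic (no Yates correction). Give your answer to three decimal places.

Row totals: 329, 383. Column totals: 378, 334. Grand total N = 712.
Expected counts (row total × column total / N):
  Exposed, Case: 329×378/712 = 174.6657
  Exposed, Control: 329×334/712 = 154.3343
  Unexposed, Case: 383×378/712 = 203.3343
  Unexposed, Control: 383×334/712 = 179.6657
Contributions (O − E)²/E:
  (165 − 174.6657)²/174.6657 = 0.5349
  (164 − 154.3343)²/154.3343 = 0.6053
  (213 − 203.3343)²/203.3343 = 0.4595
  (170 − 179.6657)²/179.6657 = 0.5200
χ² = 0.5349 + 0.6053 + 0.4595 + 0.5200 = 2.120
df = (2−1)(2−1) = 1. Since 2.120 < 5.024, fail to reject the null hypothesis of independence at α = 0.025.

2.120; fail to reject H₀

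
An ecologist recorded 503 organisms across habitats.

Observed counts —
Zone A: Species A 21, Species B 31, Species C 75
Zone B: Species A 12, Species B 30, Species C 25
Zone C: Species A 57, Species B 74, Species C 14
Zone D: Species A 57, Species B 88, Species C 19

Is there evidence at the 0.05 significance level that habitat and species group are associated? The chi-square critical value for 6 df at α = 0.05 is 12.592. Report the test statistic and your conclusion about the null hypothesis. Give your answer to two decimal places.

Row totals: 127, 67, 145, 164. Column totals: 147, 223, 133. Grand total N = 503.
Expected counts (row total × column total / N):
  Zone A, Species A: 127×147/503 = 37.1153
  Zone A, Species B: 127×223/503 = 56.3042
  Zone A, Species C: 127×133/503 = 33.5805
  Zone B, Species A: 67×147/503 = 19.5805
  Zone B, Species B: 67×223/503 = 29.7038
  Zone B, Species C: 67×133/503 = 17.7157
  Zone C, Species A: 145×147/503 = 42.3757
  Zone C, Species B: 145×223/503 = 64.2843
  Zone C, Species C: 145×133/503 = 38.3400
  Zone D, Species A: 164×147/503 = 47.9284
  Zone D, Species B: 164×223/503 = 72.7078
  Zone D, Species C: 164×133/503 = 43.3638
Contributions (O − E)²/E:
  (21 − 37.1153)²/37.1153 = 6.9972
  (31 − 56.3042)²/56.3042 = 11.3722
  (75 − 33.5805)²/33.5805 = 51.0884
  (12 − 19.5805)²/19.5805 = 2.9348
  (30 − 29.7038)²/29.7038 = 0.0030
  (25 − 17.7157)²/17.7157 = 2.9951
  (57 − 42.3757)²/42.3757 = 5.0470
  (74 − 64.2843)²/64.2843 = 1.4684
  (14 − 38.3400)²/38.3400 = 15.4522
  (57 − 47.9284)²/47.9284 = 1.7170
  (88 − 72.7078)²/72.7078 = 3.2163
  (19 − 43.3638)²/43.3638 = 13.6887
χ² = 6.9972 + 11.3722 + 51.0884 + 2.9348 + 0.0030 + 2.9951 + 5.0470 + 1.4684 + 15.4522 + 1.7170 + 3.2163 + 13.6887 = 115.98
df = (4−1)(3−1) = 6. Since 115.98 > 12.592, reject the null hypothesis of independence at α = 0.05.

115.98; reject H₀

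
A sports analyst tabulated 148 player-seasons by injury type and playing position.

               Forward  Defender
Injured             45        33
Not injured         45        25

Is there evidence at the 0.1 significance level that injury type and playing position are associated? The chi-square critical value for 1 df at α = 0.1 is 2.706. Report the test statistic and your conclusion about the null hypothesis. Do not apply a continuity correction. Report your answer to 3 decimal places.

0.673; fail to reject H₀

Row totals: 78, 70. Column totals: 90, 58. Grand total N = 148.
Expected counts (row total × column total / N):
  Injured, Forward: 78×90/148 = 47.4324
  Injured, Defender: 78×58/148 = 30.5676
  Not injured, Forward: 70×90/148 = 42.5676
  Not injured, Defender: 70×58/148 = 27.4324
Contributions (O − E)²/E:
  (45 − 47.4324)²/47.4324 = 0.1247
  (33 − 30.5676)²/30.5676 = 0.1936
  (45 − 42.5676)²/42.5676 = 0.1390
  (25 − 27.4324)²/27.4324 = 0.2157
χ² = 0.1247 + 0.1936 + 0.1390 + 0.2157 = 0.673
df = (2−1)(2−1) = 1. Since 0.673 < 2.706, fail to reject the null hypothesis of independence at α = 0.1.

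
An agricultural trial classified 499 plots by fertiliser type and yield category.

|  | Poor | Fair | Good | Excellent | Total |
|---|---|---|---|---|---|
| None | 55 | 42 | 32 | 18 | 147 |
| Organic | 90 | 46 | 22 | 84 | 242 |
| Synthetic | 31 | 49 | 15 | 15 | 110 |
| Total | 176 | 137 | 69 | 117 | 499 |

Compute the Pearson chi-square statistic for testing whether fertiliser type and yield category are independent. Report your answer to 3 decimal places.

56.181

Grand total N = 499.
Expected counts (row total × column total / N):
  None, Poor: 147×176/499 = 51.8477
  None, Fair: 147×137/499 = 40.3587
  None, Good: 147×69/499 = 20.3267
  None, Excellent: 147×117/499 = 34.4669
  Organic, Poor: 242×176/499 = 85.3547
  Organic, Fair: 242×137/499 = 66.4409
  Organic, Good: 242×69/499 = 33.4629
  Organic, Excellent: 242×117/499 = 56.7415
  Synthetic, Poor: 110×176/499 = 38.7976
  Synthetic, Fair: 110×137/499 = 30.2004
  Synthetic, Good: 110×69/499 = 15.2104
  Synthetic, Excellent: 110×117/499 = 25.7916
Contributions (O − E)²/E:
  (55 − 51.8477)²/51.8477 = 0.1917
  (42 − 40.3587)²/40.3587 = 0.0667
  (32 − 20.3267)²/20.3267 = 6.7038
  (18 − 34.4669)²/34.4669 = 7.8672
  (90 − 85.3547)²/85.3547 = 0.2528
  (46 − 66.4409)²/66.4409 = 6.2888
  (22 − 33.4629)²/33.4629 = 3.9267
  (84 − 56.7415)²/56.7415 = 13.0949
  (31 − 38.7976)²/38.7976 = 1.5672
  (49 − 30.2004)²/30.2004 = 11.7027
  (15 − 15.2104)²/15.2104 = 0.0029
  (15 − 25.7916)²/25.7916 = 4.5154
χ² = 0.1917 + 0.0667 + 6.7038 + 7.8672 + 0.2528 + 6.2888 + 3.9267 + 13.0949 + 1.5672 + 11.7027 + 0.0029 + 4.5154 = 56.181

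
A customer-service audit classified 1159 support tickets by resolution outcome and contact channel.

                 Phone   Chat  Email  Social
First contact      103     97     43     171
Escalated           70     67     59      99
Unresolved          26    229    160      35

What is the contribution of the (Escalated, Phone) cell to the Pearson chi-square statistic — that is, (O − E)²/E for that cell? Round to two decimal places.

7.39

Row total (Escalated) = 295; column total (Phone) = 199; N = 1159.
Expected count E = 295 × 199 / 1159 = 50.6514.
Contribution = (O − E)²/E = (70 − 50.6514)² / 50.6514 = 7.39.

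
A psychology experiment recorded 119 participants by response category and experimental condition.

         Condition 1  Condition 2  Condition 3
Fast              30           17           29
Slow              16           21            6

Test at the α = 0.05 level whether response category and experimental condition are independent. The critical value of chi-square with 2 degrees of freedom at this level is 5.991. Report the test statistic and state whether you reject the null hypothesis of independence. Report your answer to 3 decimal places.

Row totals: 76, 43. Column totals: 46, 38, 35. Grand total N = 119.
Expected counts (row total × column total / N):
  Fast, Condition 1: 76×46/119 = 29.3782
  Fast, Condition 2: 76×38/119 = 24.2689
  Fast, Condition 3: 76×35/119 = 22.3529
  Slow, Condition 1: 43×46/119 = 16.6218
  Slow, Condition 2: 43×38/119 = 13.7311
  Slow, Condition 3: 43×35/119 = 12.6471
Contributions (O − E)²/E:
  (30 − 29.3782)²/29.3782 = 0.0132
  (17 − 24.2689)²/24.2689 = 2.1771
  (29 − 22.3529)²/22.3529 = 1.9767
  (16 − 16.6218)²/16.6218 = 0.0233
  (21 − 13.7311)²/13.7311 = 3.8480
  (6 − 12.6471)²/12.6471 = 3.4936
χ² = 0.0132 + 2.1771 + 1.9767 + 0.0233 + 3.8480 + 3.4936 = 11.532
df = (2−1)(3−1) = 2. Since 11.532 > 5.991, reject the null hypothesis of independence at α = 0.05.

11.532; reject H₀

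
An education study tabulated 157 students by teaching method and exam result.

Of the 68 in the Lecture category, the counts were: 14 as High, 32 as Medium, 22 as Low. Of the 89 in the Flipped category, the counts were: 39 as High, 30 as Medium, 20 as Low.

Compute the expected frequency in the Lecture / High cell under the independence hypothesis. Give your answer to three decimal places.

22.955

Row total (Lecture) = 68; column total (High) = 53; grand total N = 157.
Expected count = (row total × column total) / N = 68 × 53 / 157 = 22.955.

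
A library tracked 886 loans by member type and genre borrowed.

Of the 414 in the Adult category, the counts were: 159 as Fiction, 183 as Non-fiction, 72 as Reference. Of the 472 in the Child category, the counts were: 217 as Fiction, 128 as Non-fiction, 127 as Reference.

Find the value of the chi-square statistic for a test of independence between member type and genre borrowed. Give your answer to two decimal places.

30.21

Row totals: 414, 472. Column totals: 376, 311, 199. Grand total N = 886.
Expected counts (row total × column total / N):
  Adult, Fiction: 414×376/886 = 175.693
  Adult, Non-fiction: 414×311/886 = 145.321
  Adult, Reference: 414×199/886 = 92.986
  Child, Fiction: 472×376/886 = 200.307
  Child, Non-fiction: 472×311/886 = 165.679
  Child, Reference: 472×199/886 = 106.014
Contributions (O − E)²/E:
  (159 − 175.693)²/175.693 = 1.5860
  (183 − 145.321)²/145.321 = 9.7695
  (72 − 92.986)²/92.986 = 4.7363
  (217 − 200.307)²/200.307 = 1.3911
  (128 − 165.679)²/165.679 = 8.5690
  (127 − 106.014)²/106.014 = 4.1543
χ² = 1.5860 + 9.7695 + 4.7363 + 1.3911 + 8.5690 + 4.1543 = 30.21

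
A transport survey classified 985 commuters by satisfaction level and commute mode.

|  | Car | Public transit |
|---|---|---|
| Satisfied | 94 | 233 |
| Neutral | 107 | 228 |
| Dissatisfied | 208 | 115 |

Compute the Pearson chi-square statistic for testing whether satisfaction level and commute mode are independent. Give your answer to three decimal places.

Row totals: 327, 335, 323. Column totals: 409, 576. Grand total N = 985.
Expected counts (row total × column total / N):
  Satisfied, Car: 327×409/985 = 135.77970
  Satisfied, Public transit: 327×576/985 = 191.22030
  Neutral, Car: 335×409/985 = 139.10152
  Neutral, Public transit: 335×576/985 = 195.89848
  Dissatisfied, Car: 323×409/985 = 134.11878
  Dissatisfied, Public transit: 323×576/985 = 188.88122
Contributions (O − E)²/E:
  (94 − 135.77970)²/135.77970 = 12.8557
  (233 − 191.22030)²/191.22030 = 9.1284
  (107 − 139.10152)²/139.10152 = 7.4083
  (228 − 195.89848)²/195.89848 = 5.2604
  (208 − 134.11878)²/134.11878 = 40.6985
  (115 − 188.88122)²/188.88122 = 28.8988
χ² = 12.8557 + 9.1284 + 7.4083 + 5.2604 + 40.6985 + 28.8988 = 104.250

104.250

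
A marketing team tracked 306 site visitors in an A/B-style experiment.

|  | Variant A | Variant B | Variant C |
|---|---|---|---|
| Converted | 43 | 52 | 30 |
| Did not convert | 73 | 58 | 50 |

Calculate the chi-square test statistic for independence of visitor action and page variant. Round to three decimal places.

2.936

Row totals: 125, 181. Column totals: 116, 110, 80. Grand total N = 306.
Expected counts (row total × column total / N):
  Converted, Variant A: 125×116/306 = 47.3856
  Converted, Variant B: 125×110/306 = 44.9346
  Converted, Variant C: 125×80/306 = 32.6797
  Did not convert, Variant A: 181×116/306 = 68.6144
  Did not convert, Variant B: 181×110/306 = 65.0654
  Did not convert, Variant C: 181×80/306 = 47.3203
Contributions (O − E)²/E:
  (43 − 47.3856)²/47.3856 = 0.4059
  (52 − 44.9346)²/44.9346 = 1.1109
  (30 − 32.6797)²/32.6797 = 0.2197
  (73 − 68.6144)²/68.6144 = 0.2803
  (58 − 65.0654)²/65.0654 = 0.7672
  (50 − 47.3203)²/47.3203 = 0.1517
χ² = 0.4059 + 1.1109 + 0.2197 + 0.2803 + 0.7672 + 0.1517 = 2.936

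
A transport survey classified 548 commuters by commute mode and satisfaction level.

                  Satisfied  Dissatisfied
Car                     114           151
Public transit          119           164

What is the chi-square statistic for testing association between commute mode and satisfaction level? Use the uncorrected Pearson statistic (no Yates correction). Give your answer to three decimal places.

0.053

Row totals: 265, 283. Column totals: 233, 315. Grand total N = 548.
Expected counts (row total × column total / N):
  Car, Satisfied: 265×233/548 = 112.6734
  Car, Dissatisfied: 265×315/548 = 152.3266
  Public transit, Satisfied: 283×233/548 = 120.3266
  Public transit, Dissatisfied: 283×315/548 = 162.6734
Contributions (O − E)²/E:
  (114 − 112.6734)²/112.6734 = 0.0156
  (151 − 152.3266)²/152.3266 = 0.0116
  (119 − 120.3266)²/120.3266 = 0.0146
  (164 − 162.6734)²/162.6734 = 0.0108
χ² = 0.0156 + 0.0116 + 0.0146 + 0.0108 = 0.053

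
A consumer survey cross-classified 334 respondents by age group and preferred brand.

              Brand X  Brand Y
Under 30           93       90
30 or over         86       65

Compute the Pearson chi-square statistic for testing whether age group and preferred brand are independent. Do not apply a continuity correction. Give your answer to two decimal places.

1.25

Row totals: 183, 151. Column totals: 179, 155. Grand total N = 334.
Expected counts (row total × column total / N):
  Under 30, Brand X: 183×179/334 = 98.075
  Under 30, Brand Y: 183×155/334 = 84.925
  30 or over, Brand X: 151×179/334 = 80.925
  30 or over, Brand Y: 151×155/334 = 70.075
Contributions (O − E)²/E:
  (93 − 98.075)²/98.075 = 0.2626
  (90 − 84.925)²/84.925 = 0.3033
  (86 − 80.925)²/80.925 = 0.3183
  (65 − 70.075)²/70.075 = 0.3675
χ² = 0.2626 + 0.3033 + 0.3183 + 0.3675 = 1.25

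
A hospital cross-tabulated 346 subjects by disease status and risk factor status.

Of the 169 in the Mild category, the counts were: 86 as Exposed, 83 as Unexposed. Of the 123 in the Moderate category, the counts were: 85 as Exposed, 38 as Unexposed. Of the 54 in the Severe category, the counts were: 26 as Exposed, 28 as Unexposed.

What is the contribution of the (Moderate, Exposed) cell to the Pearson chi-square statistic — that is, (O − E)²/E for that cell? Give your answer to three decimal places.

3.199

Row total (Moderate) = 123; column total (Exposed) = 197; N = 346.
Expected count E = 123 × 197 / 346 = 70.0318.
Contribution = (O − E)²/E = (85 − 70.0318)² / 70.0318 = 3.199.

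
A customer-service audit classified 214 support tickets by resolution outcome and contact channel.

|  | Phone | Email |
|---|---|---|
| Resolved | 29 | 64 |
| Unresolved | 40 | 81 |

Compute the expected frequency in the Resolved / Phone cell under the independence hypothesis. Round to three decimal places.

Row total (Resolved) = 93; column total (Phone) = 69; grand total N = 214.
Expected count = (row total × column total) / N = 93 × 69 / 214 = 29.986.

29.986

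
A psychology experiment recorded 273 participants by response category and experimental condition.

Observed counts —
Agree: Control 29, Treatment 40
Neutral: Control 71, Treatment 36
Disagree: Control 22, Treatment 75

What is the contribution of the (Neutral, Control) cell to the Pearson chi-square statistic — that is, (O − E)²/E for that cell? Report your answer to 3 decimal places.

Row total (Neutral) = 107; column total (Control) = 122; N = 273.
Expected count E = 107 × 122 / 273 = 47.81685.
Contribution = (O − E)²/E = (71 − 47.81685)² / 47.81685 = 11.240.

11.240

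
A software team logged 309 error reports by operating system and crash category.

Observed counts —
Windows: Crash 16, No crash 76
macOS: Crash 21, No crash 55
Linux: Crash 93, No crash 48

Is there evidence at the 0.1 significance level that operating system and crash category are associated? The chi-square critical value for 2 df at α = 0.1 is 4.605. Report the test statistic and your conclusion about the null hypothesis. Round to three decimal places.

62.504; reject H₀

Row totals: 92, 76, 141. Column totals: 130, 179. Grand total N = 309.
Expected counts (row total × column total / N):
  Windows, Crash: 92×130/309 = 38.7055
  Windows, No crash: 92×179/309 = 53.2945
  macOS, Crash: 76×130/309 = 31.9741
  macOS, No crash: 76×179/309 = 44.0259
  Linux, Crash: 141×130/309 = 59.3204
  Linux, No crash: 141×179/309 = 81.6796
Contributions (O − E)²/E:
  (16 − 38.7055)²/38.7055 = 13.3195
  (76 − 53.2945)²/53.2945 = 9.6734
  (21 − 31.9741)²/31.9741 = 3.7665
  (55 − 44.0259)²/44.0259 = 2.7355
  (93 − 59.3204)²/59.3204 = 19.1218
  (48 − 81.6796)²/81.6796 = 13.8874
χ² = 13.3195 + 9.6734 + 3.7665 + 2.7355 + 19.1218 + 13.8874 = 62.504
df = (3−1)(2−1) = 2. Since 62.504 > 4.605, reject the null hypothesis of independence at α = 0.1.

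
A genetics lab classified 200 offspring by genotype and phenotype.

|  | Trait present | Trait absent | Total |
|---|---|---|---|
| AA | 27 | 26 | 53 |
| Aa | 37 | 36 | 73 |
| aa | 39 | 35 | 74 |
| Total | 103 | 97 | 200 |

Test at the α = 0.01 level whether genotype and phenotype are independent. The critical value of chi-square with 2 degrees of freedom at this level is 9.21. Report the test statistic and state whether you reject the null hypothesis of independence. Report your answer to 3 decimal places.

Grand total N = 200.
Expected counts (row total × column total / N):
  AA, Trait present: 53×103/200 = 27.2950
  AA, Trait absent: 53×97/200 = 25.7050
  Aa, Trait present: 73×103/200 = 37.5950
  Aa, Trait absent: 73×97/200 = 35.4050
  aa, Trait present: 74×103/200 = 38.1100
  aa, Trait absent: 74×97/200 = 35.8900
Contributions (O − E)²/E:
  (27 − 27.2950)²/27.2950 = 0.0032
  (26 − 25.7050)²/25.7050 = 0.0034
  (37 − 37.5950)²/37.5950 = 0.0094
  (36 − 35.4050)²/35.4050 = 0.0100
  (39 − 38.1100)²/38.1100 = 0.0208
  (35 − 35.8900)²/35.8900 = 0.0221
χ² = 0.0032 + 0.0034 + 0.0094 + 0.0100 + 0.0208 + 0.0221 = 0.069
df = (3−1)(2−1) = 2. Since 0.069 < 9.21, fail to reject the null hypothesis of independence at α = 0.01.

0.069; fail to reject H₀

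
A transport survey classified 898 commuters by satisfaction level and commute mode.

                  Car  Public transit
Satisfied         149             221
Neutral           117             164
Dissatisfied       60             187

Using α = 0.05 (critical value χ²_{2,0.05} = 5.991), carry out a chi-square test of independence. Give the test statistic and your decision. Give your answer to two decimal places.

21.39; reject H₀

Row totals: 370, 281, 247. Column totals: 326, 572. Grand total N = 898.
Expected counts (row total × column total / N):
  Satisfied, Car: 370×326/898 = 134.321
  Satisfied, Public transit: 370×572/898 = 235.679
  Neutral, Car: 281×326/898 = 102.011
  Neutral, Public transit: 281×572/898 = 178.989
  Dissatisfied, Car: 247×326/898 = 89.668
  Dissatisfied, Public transit: 247×572/898 = 157.332
Contributions (O − E)²/E:
  (149 − 134.321)²/134.321 = 1.6042
  (221 − 235.679)²/235.679 = 0.9143
  (117 − 102.011)²/102.011 = 2.2024
  (164 − 178.989)²/178.989 = 1.2552
  (60 − 89.668)²/89.668 = 9.8161
  (187 − 157.332)²/157.332 = 5.5945
χ² = 1.6042 + 0.9143 + 2.2024 + 1.2552 + 9.8161 + 5.5945 = 21.39
df = (3−1)(2−1) = 2. Since 21.39 > 5.991, reject the null hypothesis of independence at α = 0.05.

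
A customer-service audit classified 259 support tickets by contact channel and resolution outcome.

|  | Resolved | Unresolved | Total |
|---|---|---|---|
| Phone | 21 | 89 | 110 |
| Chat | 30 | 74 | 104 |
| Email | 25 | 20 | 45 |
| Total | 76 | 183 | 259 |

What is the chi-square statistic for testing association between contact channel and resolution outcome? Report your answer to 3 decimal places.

20.502

Grand total N = 259.
Expected counts (row total × column total / N):
  Phone, Resolved: 110×76/259 = 32.2780
  Phone, Unresolved: 110×183/259 = 77.7220
  Chat, Resolved: 104×76/259 = 30.5174
  Chat, Unresolved: 104×183/259 = 73.4826
  Email, Resolved: 45×76/259 = 13.2046
  Email, Unresolved: 45×183/259 = 31.7954
Contributions (O − E)²/E:
  (21 − 32.2780)²/32.2780 = 3.9406
  (89 − 77.7220)²/77.7220 = 1.6365
  (30 − 30.5174)²/30.5174 = 0.0088
  (74 − 73.4826)²/73.4826 = 0.0036
  (25 − 13.2046)²/13.2046 = 10.5366
  (20 − 31.7954)²/31.7954 = 4.3758
χ² = 3.9406 + 1.6365 + 0.0088 + 0.0036 + 10.5366 + 4.3758 = 20.502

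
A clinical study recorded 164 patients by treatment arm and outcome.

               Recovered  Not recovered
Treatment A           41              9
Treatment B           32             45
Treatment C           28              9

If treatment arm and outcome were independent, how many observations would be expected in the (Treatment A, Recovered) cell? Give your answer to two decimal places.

Row total (Treatment A) = 50; column total (Recovered) = 101; grand total N = 164.
Expected count = (row total × column total) / N = 50 × 101 / 164 = 30.79.

30.79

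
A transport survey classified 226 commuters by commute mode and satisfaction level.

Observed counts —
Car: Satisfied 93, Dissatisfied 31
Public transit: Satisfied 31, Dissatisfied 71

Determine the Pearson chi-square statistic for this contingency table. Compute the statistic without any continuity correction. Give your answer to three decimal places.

Row totals: 124, 102. Column totals: 124, 102. Grand total N = 226.
Expected counts (row total × column total / N):
  Car, Satisfied: 124×124/226 = 68.0354
  Car, Dissatisfied: 124×102/226 = 55.9646
  Public transit, Satisfied: 102×124/226 = 55.9646
  Public transit, Dissatisfied: 102×102/226 = 46.0354
Contributions (O − E)²/E:
  (93 − 68.0354)²/68.0354 = 9.1604
  (31 − 55.9646)²/55.9646 = 11.1362
  (31 − 55.9646)²/55.9646 = 11.1362
  (71 − 46.0354)²/46.0354 = 13.5381
χ² = 9.1604 + 11.1362 + 11.1362 + 13.5381 = 44.971

44.971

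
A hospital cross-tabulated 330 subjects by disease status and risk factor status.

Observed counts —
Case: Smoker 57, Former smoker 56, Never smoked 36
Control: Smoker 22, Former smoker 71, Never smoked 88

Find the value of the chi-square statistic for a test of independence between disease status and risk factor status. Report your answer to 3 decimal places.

36.323

Row totals: 149, 181. Column totals: 79, 127, 124. Grand total N = 330.
Expected counts (row total × column total / N):
  Case, Smoker: 149×79/330 = 35.6697
  Case, Former smoker: 149×127/330 = 57.3424
  Case, Never smoked: 149×124/330 = 55.9879
  Control, Smoker: 181×79/330 = 43.3303
  Control, Former smoker: 181×127/330 = 69.6576
  Control, Never smoked: 181×124/330 = 68.0121
Contributions (O − E)²/E:
  (57 − 35.6697)²/35.6697 = 12.7554
  (56 − 57.3424)²/57.3424 = 0.0314
  (36 − 55.9879)²/55.9879 = 7.1358
  (22 − 43.3303)²/43.3303 = 10.5003
  (71 − 69.6576)²/69.6576 = 0.0259
  (88 − 68.0121)²/68.0121 = 5.8742
χ² = 12.7554 + 0.0314 + 7.1358 + 10.5003 + 0.0259 + 5.8742 = 36.323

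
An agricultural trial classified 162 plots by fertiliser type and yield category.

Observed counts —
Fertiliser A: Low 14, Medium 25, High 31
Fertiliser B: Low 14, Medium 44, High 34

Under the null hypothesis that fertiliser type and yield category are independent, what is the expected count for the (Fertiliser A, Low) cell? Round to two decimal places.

Row total (Fertiliser A) = 70; column total (Low) = 28; grand total N = 162.
Expected count = (row total × column total) / N = 70 × 28 / 162 = 12.10.

12.10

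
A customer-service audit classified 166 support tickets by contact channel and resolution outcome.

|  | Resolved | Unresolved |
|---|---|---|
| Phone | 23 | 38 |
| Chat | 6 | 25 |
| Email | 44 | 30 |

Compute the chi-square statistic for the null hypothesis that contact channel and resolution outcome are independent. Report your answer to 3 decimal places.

Row totals: 61, 31, 74. Column totals: 73, 93. Grand total N = 166.
Expected counts (row total × column total / N):
  Phone, Resolved: 61×73/166 = 26.8253
  Phone, Unresolved: 61×93/166 = 34.1747
  Chat, Resolved: 31×73/166 = 13.6325
  Chat, Unresolved: 31×93/166 = 17.3675
  Email, Resolved: 74×73/166 = 32.5422
  Email, Unresolved: 74×93/166 = 41.4578
Contributions (O − E)²/E:
  (23 − 26.8253)²/26.8253 = 0.5455
  (38 − 34.1747)²/34.1747 = 0.4282
  (6 − 13.6325)²/13.6325 = 4.2732
  (25 − 17.3675)²/17.3675 = 3.3543
  (44 − 32.5422)²/32.5422 = 4.0342
  (30 − 41.4578)²/41.4578 = 3.1666
χ² = 0.5455 + 0.4282 + 4.2732 + 3.3543 + 4.0342 + 3.1666 = 15.802

15.802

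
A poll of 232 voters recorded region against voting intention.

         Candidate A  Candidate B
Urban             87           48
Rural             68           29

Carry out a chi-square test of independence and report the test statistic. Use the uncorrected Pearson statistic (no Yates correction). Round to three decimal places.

0.815

Row totals: 135, 97. Column totals: 155, 77. Grand total N = 232.
Expected counts (row total × column total / N):
  Urban, Candidate A: 135×155/232 = 90.1940
  Urban, Candidate B: 135×77/232 = 44.8060
  Rural, Candidate A: 97×155/232 = 64.8060
  Rural, Candidate B: 97×77/232 = 32.1940
Contributions (O − E)²/E:
  (87 − 90.1940)²/90.1940 = 0.1131
  (48 − 44.8060)²/44.8060 = 0.2277
  (68 − 64.8060)²/64.8060 = 0.1574
  (29 − 32.1940)²/32.1940 = 0.3169
χ² = 0.1131 + 0.2277 + 0.1574 + 0.3169 = 0.815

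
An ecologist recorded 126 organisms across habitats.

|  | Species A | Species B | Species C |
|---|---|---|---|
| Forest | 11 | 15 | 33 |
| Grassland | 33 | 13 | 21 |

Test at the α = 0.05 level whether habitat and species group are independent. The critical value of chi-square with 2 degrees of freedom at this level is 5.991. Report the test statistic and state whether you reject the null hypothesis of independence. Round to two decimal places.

Row totals: 59, 67. Column totals: 44, 28, 54. Grand total N = 126.
Expected counts (row total × column total / N):
  Forest, Species A: 59×44/126 = 20.6032
  Forest, Species B: 59×28/126 = 13.1111
  Forest, Species C: 59×54/126 = 25.2857
  Grassland, Species A: 67×44/126 = 23.3968
  Grassland, Species B: 67×28/126 = 14.8889
  Grassland, Species C: 67×54/126 = 28.7143
Contributions (O − E)²/E:
  (11 − 20.6032)²/20.6032 = 4.4761
  (15 − 13.1111)²/13.1111 = 0.2721
  (33 − 25.2857)²/25.2857 = 2.3535
  (33 − 23.3968)²/23.3968 = 3.9416
  (13 − 14.8889)²/14.8889 = 0.2396
  (21 − 28.7143)²/28.7143 = 2.0725
χ² = 4.4761 + 0.2721 + 2.3535 + 3.9416 + 0.2396 + 2.0725 = 13.36
df = (2−1)(3−1) = 2. Since 13.36 > 5.991, reject the null hypothesis of independence at α = 0.05.

13.36; reject H₀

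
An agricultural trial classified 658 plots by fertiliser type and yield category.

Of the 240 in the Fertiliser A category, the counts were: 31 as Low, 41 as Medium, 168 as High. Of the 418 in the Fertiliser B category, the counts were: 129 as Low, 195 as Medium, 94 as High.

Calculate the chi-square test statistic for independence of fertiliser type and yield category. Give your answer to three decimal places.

143.788

Row totals: 240, 418. Column totals: 160, 236, 262. Grand total N = 658.
Expected counts (row total × column total / N):
  Fertiliser A, Low: 240×160/658 = 58.3587
  Fertiliser A, Medium: 240×236/658 = 86.0790
  Fertiliser A, High: 240×262/658 = 95.5623
  Fertiliser B, Low: 418×160/658 = 101.6413
  Fertiliser B, Medium: 418×236/658 = 149.9210
  Fertiliser B, High: 418×262/658 = 166.4377
Contributions (O − E)²/E:
  (31 − 58.3587)²/58.3587 = 12.8258
  (41 − 86.0790)²/86.0790 = 23.6076
  (168 − 95.5623)²/95.5623 = 54.9089
  (129 − 101.6413)²/101.6413 = 7.3641
  (195 − 149.9210)²/149.9210 = 13.5546
  (94 − 166.4377)²/166.4377 = 31.5266
χ² = 12.8258 + 23.6076 + 54.9089 + 7.3641 + 13.5546 + 31.5266 = 143.788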